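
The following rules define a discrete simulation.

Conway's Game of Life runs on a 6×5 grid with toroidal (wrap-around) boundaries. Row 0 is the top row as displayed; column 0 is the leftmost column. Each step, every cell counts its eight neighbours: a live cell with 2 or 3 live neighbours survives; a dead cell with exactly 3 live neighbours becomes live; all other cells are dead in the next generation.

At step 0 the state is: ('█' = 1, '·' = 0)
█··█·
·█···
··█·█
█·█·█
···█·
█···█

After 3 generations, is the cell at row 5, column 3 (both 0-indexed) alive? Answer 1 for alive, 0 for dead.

0

k=0  █··█·
·█···
··█·█
█·█·█
···█·
█···█
k=1  ██···
█████
··█·█
███·█
·█·█·
█··█·
k=2  ·····
·····
·····
····█
···█·
█····
k=3  ·····
·····
·····
·····
····█
·····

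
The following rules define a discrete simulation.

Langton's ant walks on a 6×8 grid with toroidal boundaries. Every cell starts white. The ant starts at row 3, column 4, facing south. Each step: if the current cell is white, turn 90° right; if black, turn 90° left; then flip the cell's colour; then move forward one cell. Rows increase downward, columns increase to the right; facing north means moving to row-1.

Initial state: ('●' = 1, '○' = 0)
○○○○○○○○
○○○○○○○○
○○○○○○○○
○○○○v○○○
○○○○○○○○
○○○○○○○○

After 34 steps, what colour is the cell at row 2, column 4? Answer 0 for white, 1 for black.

0

t=0: ○○○○○○○○
○○○○○○○○
○○○○○○○○
○○○○v○○○
○○○○○○○○
○○○○○○○○
t=1: ○○○○○○○○
○○○○○○○○
○○○○○○○○
○○○<●○○○
○○○○○○○○
○○○○○○○○
t=2: ○○○○○○○○
○○○○○○○○
○○○^○○○○
○○○●●○○○
○○○○○○○○
○○○○○○○○
t=3: ○○○○○○○○
○○○○○○○○
○○○●>○○○
○○○●●○○○
○○○○○○○○
○○○○○○○○
t=4: ○○○○○○○○
○○○○○○○○
○○○●●○○○
○○○●v○○○
○○○○○○○○
○○○○○○○○
t=5: ○○○○○○○○
○○○○○○○○
○○○●●○○○
○○○●○>○○
○○○○○○○○
○○○○○○○○
t=6: ○○○○○○○○
○○○○○○○○
○○○●●○○○
○○○●○●○○
○○○○○v○○
○○○○○○○○
t=7: ○○○○○○○○
○○○○○○○○
○○○●●○○○
○○○●○●○○
○○○○<●○○
○○○○○○○○
t=8: ○○○○○○○○
○○○○○○○○
○○○●●○○○
○○○●^●○○
○○○○●●○○
○○○○○○○○
t=9: ○○○○○○○○
○○○○○○○○
○○○●●○○○
○○○●●>○○
○○○○●●○○
○○○○○○○○
t=10: ○○○○○○○○
○○○○○○○○
○○○●●^○○
○○○●●○○○
○○○○●●○○
○○○○○○○○
t=11: ○○○○○○○○
○○○○○○○○
○○○●●●>○
○○○●●○○○
○○○○●●○○
○○○○○○○○
t=12: ○○○○○○○○
○○○○○○○○
○○○●●●●○
○○○●●○v○
○○○○●●○○
○○○○○○○○
t=13: ○○○○○○○○
○○○○○○○○
○○○●●●●○
○○○●●<●○
○○○○●●○○
○○○○○○○○
t=14: ○○○○○○○○
○○○○○○○○
○○○●●^●○
○○○●●●●○
○○○○●●○○
○○○○○○○○
t=15: ○○○○○○○○
○○○○○○○○
○○○●<○●○
○○○●●●●○
○○○○●●○○
○○○○○○○○
t=16: ○○○○○○○○
○○○○○○○○
○○○●○○●○
○○○●v●●○
○○○○●●○○
○○○○○○○○
t=17: ○○○○○○○○
○○○○○○○○
○○○●○○●○
○○○●○>●○
○○○○●●○○
○○○○○○○○
t=18: ○○○○○○○○
○○○○○○○○
○○○●○^●○
○○○●○○●○
○○○○●●○○
○○○○○○○○
t=19: ○○○○○○○○
○○○○○○○○
○○○●○●>○
○○○●○○●○
○○○○●●○○
○○○○○○○○
t=20: ○○○○○○○○
○○○○○○^○
○○○●○●○○
○○○●○○●○
○○○○●●○○
○○○○○○○○
t=21: ○○○○○○○○
○○○○○○●>
○○○●○●○○
○○○●○○●○
○○○○●●○○
○○○○○○○○
t=22: ○○○○○○○○
○○○○○○●●
○○○●○●○v
○○○●○○●○
○○○○●●○○
○○○○○○○○
t=23: ○○○○○○○○
○○○○○○●●
○○○●○●<●
○○○●○○●○
○○○○●●○○
○○○○○○○○
t=24: ○○○○○○○○
○○○○○○^●
○○○●○●●●
○○○●○○●○
○○○○●●○○
○○○○○○○○
t=25: ○○○○○○○○
○○○○○<○●
○○○●○●●●
○○○●○○●○
○○○○●●○○
○○○○○○○○
t=26: ○○○○○^○○
○○○○○●○●
○○○●○●●●
○○○●○○●○
○○○○●●○○
○○○○○○○○
t=27: ○○○○○●>○
○○○○○●○●
○○○●○●●●
○○○●○○●○
○○○○●●○○
○○○○○○○○
t=28: ○○○○○●●○
○○○○○●v●
○○○●○●●●
○○○●○○●○
○○○○●●○○
○○○○○○○○
t=29: ○○○○○●●○
○○○○○<●●
○○○●○●●●
○○○●○○●○
○○○○●●○○
○○○○○○○○
t=30: ○○○○○●●○
○○○○○○●●
○○○●○v●●
○○○●○○●○
○○○○●●○○
○○○○○○○○
t=31: ○○○○○●●○
○○○○○○●●
○○○●○○>●
○○○●○○●○
○○○○●●○○
○○○○○○○○
t=32: ○○○○○●●○
○○○○○○^●
○○○●○○○●
○○○●○○●○
○○○○●●○○
○○○○○○○○
t=33: ○○○○○●●○
○○○○○<○●
○○○●○○○●
○○○●○○●○
○○○○●●○○
○○○○○○○○
t=34: ○○○○○^●○
○○○○○●○●
○○○●○○○●
○○○●○○●○
○○○○●●○○
○○○○○○○○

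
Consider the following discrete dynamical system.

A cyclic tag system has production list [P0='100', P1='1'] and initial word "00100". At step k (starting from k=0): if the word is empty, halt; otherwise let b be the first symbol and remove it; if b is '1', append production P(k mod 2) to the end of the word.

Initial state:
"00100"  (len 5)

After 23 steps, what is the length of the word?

2

k=0  "00100"  (len 5)
k=1  "0100"  (len 4)
k=2  "100"  (len 3)
k=3  "00100"  (len 5)
k=4  "0100"  (len 4)
k=5  "100"  (len 3)
k=6  "001"  (len 3)
k=7  "01"  (len 2)
k=8  "1"  (len 1)
k=9  "100"  (len 3)
k=10  "001"  (len 3)
k=11  "01"  (len 2)
k=12  "1"  (len 1)
k=13  "100"  (len 3)
k=14  "001"  (len 3)
k=15  "01"  (len 2)
k=16  "1"  (len 1)
k=17  "100"  (len 3)
k=18  "001"  (len 3)
k=19  "01"  (len 2)
k=20  "1"  (len 1)
k=21  "100"  (len 3)
k=22  "001"  (len 3)
k=23  "01"  (len 2)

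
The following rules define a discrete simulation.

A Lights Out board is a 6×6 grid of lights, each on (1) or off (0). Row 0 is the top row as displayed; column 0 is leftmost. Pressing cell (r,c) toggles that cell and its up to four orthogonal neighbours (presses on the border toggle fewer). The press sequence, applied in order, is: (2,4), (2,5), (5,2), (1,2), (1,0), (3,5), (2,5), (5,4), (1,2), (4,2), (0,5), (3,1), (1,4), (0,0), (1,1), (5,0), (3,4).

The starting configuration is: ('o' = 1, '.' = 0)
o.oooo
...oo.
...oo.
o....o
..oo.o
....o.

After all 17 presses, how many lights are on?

16

[0] o.oooo
...oo.
...oo.
o....o
..oo.o
....o.
[1] o.oooo
...o..
.....o
o...oo
..oo.o
....o.
[2] o.oooo
...o.o
....o.
o...o.
..oo.o
....o.
[3] o.oooo
...o.o
....o.
o...o.
...o.o
.oooo.
[4] o..ooo
.oo..o
..o.o.
o...o.
...o.o
.oooo.
[5] ...ooo
o.o..o
o.o.o.
o...o.
...o.o
.oooo.
[6] ...ooo
o.o..o
o.o.oo
o....o
...o..
.oooo.
[7] ...ooo
o.o...
o.o...
o.....
...o..
.oooo.
[8] ...ooo
o.o...
o.o...
o.....
...oo.
.oo..o
[9] ..oooo
oo.o..
o.....
o.....
...oo.
.oo..o
[10] ..oooo
oo.o..
o.....
o.o...
.oo.o.
.o...o
[11] ..oo..
oo.o.o
o.....
o.o...
.oo.o.
.o...o
[12] ..oo..
oo.o.o
oo....
.o....
..o.o.
.o...o
[13] ..ooo.
oo..o.
oo..o.
.o....
..o.o.
.o...o
[14] ooooo.
.o..o.
oo..o.
.o....
..o.o.
.o...o
[15] o.ooo.
o.o.o.
o...o.
.o....
..o.o.
.o...o
[16] o.ooo.
o.o.o.
o...o.
.o....
o.o.o.
o....o
[17] o.ooo.
o.o.o.
o.....
.o.ooo
o.o...
o....o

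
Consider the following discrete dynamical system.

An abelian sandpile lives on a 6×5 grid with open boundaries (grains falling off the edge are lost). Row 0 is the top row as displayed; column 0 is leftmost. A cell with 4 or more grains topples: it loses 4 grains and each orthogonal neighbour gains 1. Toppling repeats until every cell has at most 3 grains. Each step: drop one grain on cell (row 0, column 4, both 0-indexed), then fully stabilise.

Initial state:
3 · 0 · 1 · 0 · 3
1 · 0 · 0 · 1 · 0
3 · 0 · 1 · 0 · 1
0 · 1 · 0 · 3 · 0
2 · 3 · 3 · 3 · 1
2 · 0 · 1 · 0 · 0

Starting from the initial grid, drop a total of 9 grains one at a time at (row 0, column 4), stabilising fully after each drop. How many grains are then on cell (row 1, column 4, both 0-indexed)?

3

t=0: 3 · 0 · 1 · 0 · 3
1 · 0 · 0 · 1 · 0
3 · 0 · 1 · 0 · 1
0 · 1 · 0 · 3 · 0
2 · 3 · 3 · 3 · 1
2 · 0 · 1 · 0 · 0
t=1: 3 · 0 · 1 · 1 · 0
1 · 0 · 0 · 1 · 1
3 · 0 · 1 · 0 · 1
0 · 1 · 0 · 3 · 0
2 · 3 · 3 · 3 · 1
2 · 0 · 1 · 0 · 0
t=2: 3 · 0 · 1 · 1 · 1
1 · 0 · 0 · 1 · 1
3 · 0 · 1 · 0 · 1
0 · 1 · 0 · 3 · 0
2 · 3 · 3 · 3 · 1
2 · 0 · 1 · 0 · 0
t=3: 3 · 0 · 1 · 1 · 2
1 · 0 · 0 · 1 · 1
3 · 0 · 1 · 0 · 1
0 · 1 · 0 · 3 · 0
2 · 3 · 3 · 3 · 1
2 · 0 · 1 · 0 · 0
t=4: 3 · 0 · 1 · 1 · 3
1 · 0 · 0 · 1 · 1
3 · 0 · 1 · 0 · 1
0 · 1 · 0 · 3 · 0
2 · 3 · 3 · 3 · 1
2 · 0 · 1 · 0 · 0
t=5: 3 · 0 · 1 · 2 · 0
1 · 0 · 0 · 1 · 2
3 · 0 · 1 · 0 · 1
0 · 1 · 0 · 3 · 0
2 · 3 · 3 · 3 · 1
2 · 0 · 1 · 0 · 0
t=6: 3 · 0 · 1 · 2 · 1
1 · 0 · 0 · 1 · 2
3 · 0 · 1 · 0 · 1
0 · 1 · 0 · 3 · 0
2 · 3 · 3 · 3 · 1
2 · 0 · 1 · 0 · 0
t=7: 3 · 0 · 1 · 2 · 2
1 · 0 · 0 · 1 · 2
3 · 0 · 1 · 0 · 1
0 · 1 · 0 · 3 · 0
2 · 3 · 3 · 3 · 1
2 · 0 · 1 · 0 · 0
t=8: 3 · 0 · 1 · 2 · 3
1 · 0 · 0 · 1 · 2
3 · 0 · 1 · 0 · 1
0 · 1 · 0 · 3 · 0
2 · 3 · 3 · 3 · 1
2 · 0 · 1 · 0 · 0
t=9: 3 · 0 · 1 · 3 · 0
1 · 0 · 0 · 1 · 3
3 · 0 · 1 · 0 · 1
0 · 1 · 0 · 3 · 0
2 · 3 · 3 · 3 · 1
2 · 0 · 1 · 0 · 0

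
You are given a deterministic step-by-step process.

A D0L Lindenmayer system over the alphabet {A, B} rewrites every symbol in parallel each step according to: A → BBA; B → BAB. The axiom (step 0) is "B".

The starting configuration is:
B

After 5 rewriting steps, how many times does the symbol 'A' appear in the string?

t=0: B
t=1: BAB
t=2: BABBBABAB
t=3: BABBBABABBABBABBBABABBBABAB
t=4: BABBBABABBABBABBBABABBBABABBABBBABABBABBBABABBABBABBBABABBBABABBABBABBBABABBBABAB
t=5: BABBBABABBABBABBBABABBBABABBABBBABABBABBBABABBABBABBBABABB…ABABBABBBABABBABBBABABBABBABBBABABBBABABBABBABBBABABBBABAB  (len 243)

81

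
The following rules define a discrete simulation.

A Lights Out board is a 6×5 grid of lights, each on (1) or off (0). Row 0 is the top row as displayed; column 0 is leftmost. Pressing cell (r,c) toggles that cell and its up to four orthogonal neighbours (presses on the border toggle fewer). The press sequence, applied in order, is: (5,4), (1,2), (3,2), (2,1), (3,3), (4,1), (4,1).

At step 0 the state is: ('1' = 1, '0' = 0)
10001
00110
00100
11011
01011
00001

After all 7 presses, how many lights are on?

gen 0: 10001
00110
00100
11011
01011
00001
gen 1: 10001
00110
00100
11011
01010
00010
gen 2: 10101
01000
00000
11011
01010
00010
gen 3: 10101
01000
00100
10101
01110
00010
gen 4: 10101
00000
11000
11101
01110
00010
gen 5: 10101
00000
11010
11010
01100
00010
gen 6: 10101
00000
11010
10010
10000
01010
gen 7: 10101
00000
11010
11010
01100
00010

12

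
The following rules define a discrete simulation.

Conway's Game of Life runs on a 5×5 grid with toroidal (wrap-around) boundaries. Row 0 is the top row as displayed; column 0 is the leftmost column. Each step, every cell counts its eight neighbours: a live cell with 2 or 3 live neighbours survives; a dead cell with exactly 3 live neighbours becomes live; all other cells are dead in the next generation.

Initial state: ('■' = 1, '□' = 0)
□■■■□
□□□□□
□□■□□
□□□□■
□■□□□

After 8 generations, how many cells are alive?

0) □■■■□
□□□□□
□□■□□
□□□□■
□■□□□
1) □■■□□
□■□■□
□□□□□
□□□□□
■■□■□
2) □□□■■
□■□□□
□□□□□
□□□□□
■■□□□
3) □■■□■
□□□□□
□□□□□
□□□□□
■□□□■
4) □■□■■
□□□□□
□□□□□
□□□□□
■■□■■
5) □■□■□
□□□□□
□□□□□
■□□□■
□■□■□
6) □□□□□
□□□□□
□□□□□
■□□□■
□■□■□
7) □□□□□
□□□□□
□□□□□
■□□□■
■□□□■
8) □□□□□
□□□□□
□□□□□
■□□□■
■□□□■

4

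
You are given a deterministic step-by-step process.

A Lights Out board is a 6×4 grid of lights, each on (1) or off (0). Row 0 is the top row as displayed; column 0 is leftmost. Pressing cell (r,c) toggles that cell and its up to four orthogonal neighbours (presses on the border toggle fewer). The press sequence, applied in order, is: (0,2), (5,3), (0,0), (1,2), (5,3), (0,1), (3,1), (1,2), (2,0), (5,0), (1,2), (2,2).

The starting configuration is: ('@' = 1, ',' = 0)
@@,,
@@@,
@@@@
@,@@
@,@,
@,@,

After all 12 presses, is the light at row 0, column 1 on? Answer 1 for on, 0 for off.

k=0  @@,,
@@@,
@@@@
@,@@
@,@,
@,@,
k=1  @,@@
@@,,
@@@@
@,@@
@,@,
@,@,
k=2  @,@@
@@,,
@@@@
@,@@
@,@@
@,,@
k=3  ,@@@
,@,,
@@@@
@,@@
@,@@
@,,@
k=4  ,@,@
,,@@
@@,@
@,@@
@,@@
@,,@
k=5  ,@,@
,,@@
@@,@
@,@@
@,@,
@,@,
k=6  @,@@
,@@@
@@,@
@,@@
@,@,
@,@,
k=7  @,@@
,@@@
@,,@
,@,@
@@@,
@,@,
k=8  @,,@
,,,,
@,@@
,@,@
@@@,
@,@,
k=9  @,,@
@,,,
,@@@
@@,@
@@@,
@,@,
k=10  @,,@
@,,,
,@@@
@@,@
,@@,
,@@,
k=11  @,@@
@@@@
,@,@
@@,@
,@@,
,@@,
k=12  @,@@
@@,@
,,@,
@@@@
,@@,
,@@,

0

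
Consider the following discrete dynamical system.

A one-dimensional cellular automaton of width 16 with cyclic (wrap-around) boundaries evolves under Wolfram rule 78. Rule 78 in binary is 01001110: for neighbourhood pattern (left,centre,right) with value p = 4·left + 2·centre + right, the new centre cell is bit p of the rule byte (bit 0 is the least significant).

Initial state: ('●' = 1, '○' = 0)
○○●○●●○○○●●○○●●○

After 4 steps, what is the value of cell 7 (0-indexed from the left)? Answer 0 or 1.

t=0: ○○●○●●○○○●●○○●●○
t=1: ○●●○●●○○●●●○●●●○
t=2: ●●●○●●○●●○●○●○●○
t=3: ●○●○●●○●●○●○●○●○
t=4: ●○●○●●○●●○●○●○●○

1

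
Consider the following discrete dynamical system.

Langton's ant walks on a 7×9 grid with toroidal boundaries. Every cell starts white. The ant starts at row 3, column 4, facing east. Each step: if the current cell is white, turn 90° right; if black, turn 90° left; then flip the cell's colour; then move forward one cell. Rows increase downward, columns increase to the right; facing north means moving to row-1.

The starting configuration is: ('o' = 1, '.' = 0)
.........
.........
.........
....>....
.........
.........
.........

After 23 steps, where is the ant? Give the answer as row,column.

k=0  .........
.........
.........
....>....
.........
.........
.........
k=1  .........
.........
.........
....o....
....v....
.........
.........
k=2  .........
.........
.........
....o....
...<o....
.........
.........
k=3  .........
.........
.........
...^o....
...oo....
.........
.........
k=4  .........
.........
.........
...o>....
...oo....
.........
.........
k=5  .........
.........
....^....
...o.....
...oo....
.........
.........
k=6  .........
.........
....o>...
...o.....
...oo....
.........
.........
k=7  .........
.........
....oo...
...o.v...
...oo....
.........
.........
k=8  .........
.........
....oo...
...o<o...
...oo....
.........
.........
k=9  .........
.........
....^o...
...ooo...
...oo....
.........
.........
k=10  .........
.........
...<.o...
...ooo...
...oo....
.........
.........
k=11  .........
...^.....
...o.o...
...ooo...
...oo....
.........
.........
k=12  .........
...o>....
...o.o...
...ooo...
...oo....
.........
.........
k=13  .........
...oo....
...ovo...
...ooo...
...oo....
.........
.........
k=14  .........
...oo....
...<oo...
...ooo...
...oo....
.........
.........
k=15  .........
...oo....
....oo...
...voo...
...oo....
.........
.........
k=16  .........
...oo....
....oo...
....>o...
...oo....
.........
.........
k=17  .........
...oo....
....^o...
.....o...
...oo....
.........
.........
k=18  .........
...oo....
...<.o...
.....o...
...oo....
.........
.........
k=19  .........
...^o....
...o.o...
.....o...
...oo....
.........
.........
k=20  .........
..<.o....
...o.o...
.....o...
...oo....
.........
.........
k=21  ..^......
..o.o....
...o.o...
.....o...
...oo....
.........
.........
k=22  ..o>.....
..o.o....
...o.o...
.....o...
...oo....
.........
.........
k=23  ..oo.....
..ovo....
...o.o...
.....o...
...oo....
.........
.........

1,3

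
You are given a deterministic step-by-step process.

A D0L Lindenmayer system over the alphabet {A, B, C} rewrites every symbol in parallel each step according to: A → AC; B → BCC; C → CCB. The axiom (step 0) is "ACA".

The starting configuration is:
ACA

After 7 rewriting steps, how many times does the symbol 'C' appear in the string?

t=0: ACA
t=1: ACCCBAC
t=2: ACCCBCCBCCBBCCACCCB
t=3: ACCCBCCBCCBBCCCCBCCBBCCCCBCCBBCCBCCCCBCCBACCCBCCBCCBBCC
t=4: ACCCBCCBCCBBCCCCBCCBBCCCCBCCBBCCBCCCCBCCBCCBCCBBCCCCBCCBBC…CBCCBBCCCCBCCBBCCACCCBCCBCCBBCCCCBCCBBCCCCBCCBBCCBCCCCBCCB  (len 163)
t=5: ACCCBCCBCCBBCCCCBCCBBCCCCBCCBBCCBCCCCBCCBCCBCCBBCCCCBCCBBC…BCCBCCBCCBBCCCCBCCBBCCBCCCCBCCBBCCCCBCCBCCBCCBBCCCCBCCBBCC  (len 487)
t=6: ACCCBCCBCCBBCCCCBCCBBCCCCBCCBBCCBCCCCBCCBCCBCCBBCCCCBCCBBC…BBCCCCBCCBBCCCCBCCBBCCBCCCCBCCBCCBCCBBCCCCBCCBBCCBCCCCBCCB  (len 1459)
t=7: ACCCBCCBCCBBCCCCBCCBBCCCCBCCBBCCBCCCCBCCBCCBCCBBCCCCBCCBBC…BCCBCCBCCBBCCCCBCCBBCCBCCCCBCCBBCCCCBCCBCCBCCBBCCCCBCCBBCC  (len 4375)

2916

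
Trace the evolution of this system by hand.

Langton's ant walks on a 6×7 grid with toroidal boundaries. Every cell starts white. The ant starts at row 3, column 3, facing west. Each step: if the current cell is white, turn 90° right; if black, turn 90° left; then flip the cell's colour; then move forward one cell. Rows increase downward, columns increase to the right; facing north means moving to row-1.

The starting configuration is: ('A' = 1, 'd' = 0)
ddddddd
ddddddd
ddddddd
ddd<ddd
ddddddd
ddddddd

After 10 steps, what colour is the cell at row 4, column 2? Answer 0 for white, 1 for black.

step 0: ddddddd
ddddddd
ddddddd
ddd<ddd
ddddddd
ddddddd
step 1: ddddddd
ddddddd
ddd^ddd
dddAddd
ddddddd
ddddddd
step 2: ddddddd
ddddddd
dddA>dd
dddAddd
ddddddd
ddddddd
step 3: ddddddd
ddddddd
dddAAdd
dddAvdd
ddddddd
ddddddd
step 4: ddddddd
ddddddd
dddAAdd
ddd<Add
ddddddd
ddddddd
step 5: ddddddd
ddddddd
dddAAdd
ddddAdd
dddvddd
ddddddd
step 6: ddddddd
ddddddd
dddAAdd
ddddAdd
dd<Addd
ddddddd
step 7: ddddddd
ddddddd
dddAAdd
dd^dAdd
ddAAddd
ddddddd
step 8: ddddddd
ddddddd
dddAAdd
ddA>Add
ddAAddd
ddddddd
step 9: ddddddd
ddddddd
dddAAdd
ddAAAdd
ddAvddd
ddddddd
step 10: ddddddd
ddddddd
dddAAdd
ddAAAdd
ddAd>dd
ddddddd

1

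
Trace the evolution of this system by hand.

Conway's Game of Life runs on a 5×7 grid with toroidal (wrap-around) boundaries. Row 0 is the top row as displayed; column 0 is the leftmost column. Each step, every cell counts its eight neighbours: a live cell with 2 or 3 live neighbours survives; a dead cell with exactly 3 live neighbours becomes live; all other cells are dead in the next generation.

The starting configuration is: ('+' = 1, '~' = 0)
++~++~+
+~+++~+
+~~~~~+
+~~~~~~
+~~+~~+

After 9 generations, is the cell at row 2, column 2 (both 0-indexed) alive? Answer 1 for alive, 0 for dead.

0

t=0: ++~++~+
+~+++~+
+~~~~~+
+~~~~~~
+~~+~~+
t=1: ~~~~~~~
~~+~+~~
~~~+~+~
~+~~~~~
~~++++~
t=2: ~~+~~+~
~~~++~~
~~+++~~
~~~~~+~
~~+++~~
t=3: ~~+~~+~
~~~~~+~
~~+~~+~
~~~~~+~
~~++++~
t=4: ~~+~~++
~~~~+++
~~~~+++
~~+~~++
~~++~++
t=5: +~+~~~~
+~~+~~~
+~~+~~~
+~+~~~~
++++~~~
t=6: +~~~~~+
+~++~~+
+~++~~+
+~~~~~+
+~~+~~+
t=7: ~~++~+~
~~++~+~
~~++~+~
~~++~+~
~+~~~+~
t=8: ~+~+~++
~+~~~++
~+~~~++
~+~+~++
~+~~~++
t=9: ~+~~~~~
~+~~~~~
~+~~~~~
~+~~~~~
~+~~~~~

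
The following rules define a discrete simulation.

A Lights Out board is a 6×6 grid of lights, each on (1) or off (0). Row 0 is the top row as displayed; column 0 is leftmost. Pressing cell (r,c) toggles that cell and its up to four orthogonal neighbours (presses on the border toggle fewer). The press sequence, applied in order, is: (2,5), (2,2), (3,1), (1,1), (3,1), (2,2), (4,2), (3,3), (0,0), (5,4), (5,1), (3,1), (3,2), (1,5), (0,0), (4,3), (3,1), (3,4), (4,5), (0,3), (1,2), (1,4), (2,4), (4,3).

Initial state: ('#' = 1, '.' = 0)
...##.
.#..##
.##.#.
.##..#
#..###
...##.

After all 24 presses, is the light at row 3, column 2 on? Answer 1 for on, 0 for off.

gen 0: ...##.
.#..##
.##.#.
.##..#
#..###
...##.
gen 1: ...##.
.#..#.
.##..#
.##...
#..###
...##.
gen 2: ...##.
.##.#.
...#.#
.#....
#..###
...##.
gen 3: ...##.
.##.#.
.#.#.#
#.#...
##.###
...##.
gen 4: .#.##.
#...#.
...#.#
#.#...
##.###
...##.
gen 5: .#.##.
#...#.
.#.#.#
.#....
#..###
...##.
gen 6: .#.##.
#.#.#.
..#..#
.##...
#..###
...##.
gen 7: .#.##.
#.#.#.
..#..#
.#....
###.##
..###.
gen 8: .#.##.
#.#.#.
..##.#
.####.
######
..###.
gen 9: #..##.
..#.#.
..##.#
.####.
######
..###.
gen 10: #..##.
..#.#.
..##.#
.####.
####.#
..#..#
gen 11: #..##.
..#.#.
..##.#
.####.
#.##.#
##...#
gen 12: #..##.
..#.#.
.###.#
#..##.
####.#
##...#
gen 13: #..##.
..#.#.
.#.#.#
###.#.
##.#.#
##...#
gen 14: #..###
..#..#
.#.#..
###.#.
##.#.#
##...#
gen 15: .#.###
#.#..#
.#.#..
###.#.
##.#.#
##...#
gen 16: .#.###
#.#..#
.#.#..
#####.
###.##
##.#.#
gen 17: .#.###
#.#..#
...#..
...##.
#.#.##
##.#.#
gen 18: .#.###
#.#..#
...##.
.....#
#.#..#
##.#.#
gen 19: .#.###
#.#..#
...##.
......
#.#.#.
##.#..
gen 20: .##..#
#.##.#
...##.
......
#.#.#.
##.#..
gen 21: .#...#
##...#
..###.
......
#.#.#.
##.#..
gen 22: .#..##
##.##.
..##..
......
#.#.#.
##.#..
gen 23: .#..##
##.#..
..#.##
....#.
#.#.#.
##.#..
gen 24: .#..##
##.#..
..#.##
...##.
#..#..
##....

0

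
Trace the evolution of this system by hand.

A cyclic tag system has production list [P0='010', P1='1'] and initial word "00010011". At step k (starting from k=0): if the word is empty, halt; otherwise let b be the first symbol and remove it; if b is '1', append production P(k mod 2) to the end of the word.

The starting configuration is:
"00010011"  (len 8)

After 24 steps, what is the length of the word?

0) "00010011"  (len 8)
1) "0010011"  (len 7)
2) "010011"  (len 6)
3) "10011"  (len 5)
4) "00111"  (len 5)
5) "0111"  (len 4)
6) "111"  (len 3)
7) "11010"  (len 5)
8) "10101"  (len 5)
9) "0101010"  (len 7)
10) "101010"  (len 6)
11) "01010010"  (len 8)
12) "1010010"  (len 7)
13) "010010010"  (len 9)
14) "10010010"  (len 8)
15) "0010010010"  (len 10)
16) "010010010"  (len 9)
17) "10010010"  (len 8)
18) "00100101"  (len 8)
19) "0100101"  (len 7)
20) "100101"  (len 6)
21) "00101010"  (len 8)
22) "0101010"  (len 7)
23) "101010"  (len 6)
24) "010101"  (len 6)

6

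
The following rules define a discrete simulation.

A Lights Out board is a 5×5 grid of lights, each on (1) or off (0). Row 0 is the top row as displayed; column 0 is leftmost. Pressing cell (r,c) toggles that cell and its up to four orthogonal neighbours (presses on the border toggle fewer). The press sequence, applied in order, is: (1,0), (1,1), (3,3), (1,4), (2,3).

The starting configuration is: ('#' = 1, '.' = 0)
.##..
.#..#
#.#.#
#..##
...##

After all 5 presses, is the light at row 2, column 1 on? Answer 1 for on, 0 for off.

1

t=0: .##..
.#..#
#.#.#
#..##
...##
t=1: ###..
#...#
..#.#
#..##
...##
t=2: #.#..
.##.#
.##.#
#..##
...##
t=3: #.#..
.##.#
.####
#.#..
....#
t=4: #.#.#
.###.
.###.
#.#..
....#
t=5: #.#.#
.##..
.#..#
#.##.
....#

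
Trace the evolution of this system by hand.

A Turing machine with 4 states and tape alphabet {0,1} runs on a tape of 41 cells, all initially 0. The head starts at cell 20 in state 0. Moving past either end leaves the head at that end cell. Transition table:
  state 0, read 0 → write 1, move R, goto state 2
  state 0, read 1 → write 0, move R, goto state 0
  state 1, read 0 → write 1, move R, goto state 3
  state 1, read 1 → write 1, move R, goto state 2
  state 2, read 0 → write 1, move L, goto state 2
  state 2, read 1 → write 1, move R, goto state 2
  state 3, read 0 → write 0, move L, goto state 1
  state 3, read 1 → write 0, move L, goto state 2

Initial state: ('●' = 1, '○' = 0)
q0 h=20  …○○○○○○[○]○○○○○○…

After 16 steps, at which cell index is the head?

26

t=0: q0 h=20  …○○○○○○[○]○○○○○○…
t=1: q2 h=21  …○○○○○●[○]○○○○○○…
t=2: q2 h=20  …○○○○○○[●]●○○○○○…
t=3: q2 h=21  …○○○○○●[●]○○○○○○…
t=4: q2 h=22  …○○○○●●[○]○○○○○○…
t=5: q2 h=21  …○○○○○●[●]●○○○○○…
t=6: q2 h=22  …○○○○●●[●]○○○○○○…
t=7: q2 h=23  …○○○●●●[○]○○○○○○…
t=8: q2 h=22  …○○○○●●[●]●○○○○○…
t=9: q2 h=23  …○○○●●●[●]○○○○○○…
t=10: q2 h=24  …○○●●●●[○]○○○○○○…
t=11: q2 h=23  …○○○●●●[●]●○○○○○…
t=12: q2 h=24  …○○●●●●[●]○○○○○○…
t=13: q2 h=25  …○●●●●●[○]○○○○○○…
t=14: q2 h=24  …○○●●●●[●]●○○○○○…
t=15: q2 h=25  …○●●●●●[●]○○○○○○…
t=16: q2 h=26  …●●●●●●[○]○○○○○○…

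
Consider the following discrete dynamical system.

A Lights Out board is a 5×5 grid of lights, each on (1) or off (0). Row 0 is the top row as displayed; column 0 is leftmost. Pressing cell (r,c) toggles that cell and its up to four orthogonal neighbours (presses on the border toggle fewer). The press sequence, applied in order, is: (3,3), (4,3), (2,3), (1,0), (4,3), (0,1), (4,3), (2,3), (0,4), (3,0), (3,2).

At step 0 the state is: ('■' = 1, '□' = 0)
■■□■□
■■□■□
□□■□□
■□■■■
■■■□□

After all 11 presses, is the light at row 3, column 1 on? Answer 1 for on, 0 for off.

0

0) ■■□■□
■■□■□
□□■□□
■□■■■
■■■□□
1) ■■□■□
■■□■□
□□■■□
■□□□□
■■■■□
2) ■■□■□
■■□■□
□□■■□
■□□■□
■■□□■
3) ■■□■□
■■□□□
□□□□■
■□□□□
■■□□■
4) □■□■□
□□□□□
■□□□■
■□□□□
■■□□■
5) □■□■□
□□□□□
■□□□■
■□□■□
■■■■□
6) ■□■■□
□■□□□
■□□□■
■□□■□
■■■■□
7) ■□■■□
□■□□□
■□□□■
■□□□□
■■□□■
8) ■□■■□
□■□■□
■□■■□
■□□■□
■■□□■
9) ■□■□■
□■□■■
■□■■□
■□□■□
■■□□■
10) ■□■□■
□■□■■
□□■■□
□■□■□
□■□□■
11) ■□■□■
□■□■■
□□□■□
□□■□□
□■■□■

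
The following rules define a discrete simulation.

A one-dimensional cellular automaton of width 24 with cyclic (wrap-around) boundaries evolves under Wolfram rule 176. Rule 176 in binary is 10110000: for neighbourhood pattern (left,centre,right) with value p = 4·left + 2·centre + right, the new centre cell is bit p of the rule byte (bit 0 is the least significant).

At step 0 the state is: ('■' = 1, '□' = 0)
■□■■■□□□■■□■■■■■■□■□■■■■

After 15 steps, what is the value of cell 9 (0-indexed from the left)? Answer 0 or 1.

[0] ■□■■■□□□■■□■■■■■■□■□■■■■
[1] □■□■□■□□□□■□■■■■□■□■□■■■
[2] ■□■□■□■□□□□■□■■□■□■□■□■□
[3] □■□■□■□■□□□□■□□■□■□■□■□■
[4] ■□■□■□■□■□□□□■□□■□■□■□■□
[5] □■□■□■□■□■□□□□■□□■□■□■□■
[6] ■□■□■□■□■□■□□□□■□□■□■□■□
[7] □■□■□■□■□■□■□□□□■□□■□■□■
[8] ■□■□■□■□■□■□■□□□□■□□■□■□
[9] □■□■□■□■□■□■□■□□□□■□□■□■
[10] ■□■□■□■□■□■□■□■□□□□■□□■□
[11] □■□■□■□■□■□■□■□■□□□□■□□■
[12] ■□■□■□■□■□■□■□■□■□□□□■□□
[13] □■□■□■□■□■□■□■□■□■□□□□■□
[14] □□■□■□■□■□■□■□■□■□■□□□□■
[15] ■□□■□■□■□■□■□■□■□■□■□□□□

1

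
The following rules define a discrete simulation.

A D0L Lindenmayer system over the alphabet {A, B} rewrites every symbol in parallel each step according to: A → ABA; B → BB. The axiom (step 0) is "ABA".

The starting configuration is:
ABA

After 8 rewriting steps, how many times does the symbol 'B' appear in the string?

2304

0) ABA
1) ABABBABA
2) ABABBABABBBBABABBABA
3) ABABBABABBBBABABBABABBBBBBBBABABBABABBBBABABBABA
4) ABABBABABBBBABABBABABBBBBBBBABABBABABBBBABABBABABBBBBBBBBBBBBBBBABABBABABBBBABABBABABBBBBBBBABABBABABBBBABABBABA
5) ABABBABABBBBABABBABABBBBBBBBABABBABABBBBABABBABABBBBBBBBBB…BBBBBBBBBBABABBABABBBBABABBABABBBBBBBBABABBABABBBBABABBABA  (len 256)
6) ABABBABABBBBABABBABABBBBBBBBABABBABABBBBABABBABABBBBBBBBBB…BBBBBBBBBBABABBABABBBBABABBABABBBBBBBBABABBABABBBBABABBABA  (len 576)
7) ABABBABABBBBABABBABABBBBBBBBABABBABABBBBABABBABABBBBBBBBBB…BBBBBBBBBBABABBABABBBBABABBABABBBBBBBBABABBABABBBBABABBABA  (len 1280)
8) ABABBABABBBBABABBABABBBBBBBBABABBABABBBBABABBABABBBBBBBBBB…BBBBBBBBBBABABBABABBBBABABBABABBBBBBBBABABBABABBBBABABBABA  (len 2816)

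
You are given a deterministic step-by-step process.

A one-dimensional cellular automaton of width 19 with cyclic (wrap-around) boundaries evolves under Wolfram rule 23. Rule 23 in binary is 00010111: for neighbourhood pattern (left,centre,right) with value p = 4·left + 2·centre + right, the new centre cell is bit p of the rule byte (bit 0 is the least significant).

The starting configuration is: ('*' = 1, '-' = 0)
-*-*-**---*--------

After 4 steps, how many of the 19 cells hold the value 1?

[0] -*-*-**---*--------
[1] **-*---************
[2] ---****------------
[3] ***----************
[4] ---****------------

4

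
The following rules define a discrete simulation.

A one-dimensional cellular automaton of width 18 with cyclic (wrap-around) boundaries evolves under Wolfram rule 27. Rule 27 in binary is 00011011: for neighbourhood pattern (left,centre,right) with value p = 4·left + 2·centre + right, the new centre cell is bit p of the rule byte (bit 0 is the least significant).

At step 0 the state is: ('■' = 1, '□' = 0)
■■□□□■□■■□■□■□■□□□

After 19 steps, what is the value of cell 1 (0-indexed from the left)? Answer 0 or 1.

step 0: ■■□□□■□■■□■□■□■□□□
step 1: ■□■■■□□■□□□□□□□■■■
step 2: □□■□□■■□■■■■■■■■□□
step 3: ■■□■■■□□■□□□□□□□■■
step 4: □□□■□□■■□■■■■■■■■□
step 5: ■■■□■■■□□■□□□□□□□■
step 6: □□□□■□□■■□■■■■■■■■
step 7: ■■■■□■■■□□■□□□□□□□
step 8: ■□□□□■□□■■□■■■■■■■
step 9: □■■■■□■■■□□■□□□□□□
step 10: ■■□□□□■□□■■□■■■■■■
step 11: □□■■■■□■■■□□■□□□□□
step 12: ■■■□□□□■□□■■□■■■■■
step 13: □□□■■■■□■■■□□■□□□□
step 14: ■■■■□□□□■□□■■□■■■■
step 15: □□□□■■■■□■■■□□■□□□
step 16: ■■■■■□□□□■□□■■□■■■
step 17: □□□□□■■■■□■■■□□■□□
step 18: ■■■■■■□□□□■□□■■□■■
step 19: □□□□□□■■■■□■■■□□■□

0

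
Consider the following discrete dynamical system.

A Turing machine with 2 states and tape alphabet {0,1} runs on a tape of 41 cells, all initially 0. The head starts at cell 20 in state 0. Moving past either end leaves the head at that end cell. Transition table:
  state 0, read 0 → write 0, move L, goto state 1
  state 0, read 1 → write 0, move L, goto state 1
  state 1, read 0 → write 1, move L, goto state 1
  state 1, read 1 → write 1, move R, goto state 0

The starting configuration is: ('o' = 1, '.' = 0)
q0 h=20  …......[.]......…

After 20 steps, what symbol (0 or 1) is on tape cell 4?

1

t=0: q0 h=20  …......[.]......…
t=1: q1 h=19  …......[.]......…
t=2: q1 h=18  …......[.]o.....…
t=3: q1 h=17  …......[.]oo....…
t=4: q1 h=16  …......[.]ooo...…
t=5: q1 h=15  …......[.]oooo..…
t=6: q1 h=14  …......[.]ooooo.…
t=7: q1 h=13  …......[.]oooooo…
t=8: q1 h=12  …......[.]oooooo…
t=9: q1 h=11  …......[.]oooooo…
t=10: q1 h=10  …......[.]oooooo…
t=11: q1 h= 9  …......[.]oooooo…
t=12: q1 h= 8  …......[.]oooooo…
t=13: q1 h= 7  …......[.]oooooo…
t=14: q1 h= 6  |......[.]oooooo…
t=15: q1 h= 5  |.....[.]oooooo…
t=16: q1 h= 4  |....[.]oooooo…
t=17: q1 h= 3  |...[.]oooooo…
t=18: q1 h= 2  |..[.]oooooo…
t=19: q1 h= 1  |.[.]oooooo…
t=20: q1 h= 0  |[.]oooooo…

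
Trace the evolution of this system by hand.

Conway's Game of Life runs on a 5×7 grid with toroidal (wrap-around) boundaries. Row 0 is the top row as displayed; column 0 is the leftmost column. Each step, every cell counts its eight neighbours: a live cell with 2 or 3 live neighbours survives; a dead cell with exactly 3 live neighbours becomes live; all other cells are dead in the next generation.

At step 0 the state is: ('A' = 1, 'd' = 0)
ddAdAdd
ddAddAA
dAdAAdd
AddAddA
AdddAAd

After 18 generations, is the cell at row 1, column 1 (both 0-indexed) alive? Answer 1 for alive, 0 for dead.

0) ddAdAdd
ddAddAA
dAdAAdd
AddAddA
AdddAAd
1) dAddAdd
dAAddAd
dAdAAdd
AAAAddA
AAddAAd
2) dddAAdA
AAdddAd
ddddAAA
ddddddA
ddddAAd
3) AddAddA
AddAddd
ddddAdd
ddddddA
dddAAdA
4) AdAAdAA
AddAAdA
ddddddd
dddAAdd
dddAAdA
5) dAAdddd
AAAAAdd
dddddAd
dddAAAd
AdddddA
6) ddddddA
AddAAdd
dAdddAA
ddddAAd
AAAAAAA
7) ddddddd
AdddAdd
AddAddA
ddddddd
AAAAddd
8) AdAAddd
AdddddA
AdddddA
dddAddA
dAAdddd
9) AdAAddA
ddddddd
dddddAd
dAAdddA
AAddddd
10) AdAdddA
ddddddA
ddddddd
dAAdddA
dddAddd
11) AdddddA
AdddddA
Adddddd
ddAdddd
dddAddA
12) dddddAd
dAddddd
AAddddA
ddddddd
AdddddA
13) AdddddA
dAddddA
AAddddd
dAddddd
ddddddA
14) dddddAA
dAddddA
dAAdddd
dAddddd
ddddddA
15) dddddAA
dAAddAA
dAAdddd
AAAdddd
AddddAA
16) dAddAdd
dAAddAA
dddAddA
ddAdddd
dddddAd
17) AAAdAdA
dAAAAAA
AAdAdAA
ddddddd
ddddddd
18) ddddAdA
ddddddd
dAdAddd
AdddddA
AAddddd

0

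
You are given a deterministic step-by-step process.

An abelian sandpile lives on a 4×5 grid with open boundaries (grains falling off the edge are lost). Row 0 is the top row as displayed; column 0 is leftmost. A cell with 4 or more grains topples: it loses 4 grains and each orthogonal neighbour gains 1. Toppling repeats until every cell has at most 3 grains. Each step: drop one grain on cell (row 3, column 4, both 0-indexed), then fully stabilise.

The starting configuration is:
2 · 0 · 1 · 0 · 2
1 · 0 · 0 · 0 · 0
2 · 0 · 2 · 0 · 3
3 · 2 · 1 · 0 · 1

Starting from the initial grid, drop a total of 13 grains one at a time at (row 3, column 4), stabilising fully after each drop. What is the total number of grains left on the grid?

26

[0] 2 · 0 · 1 · 0 · 2
1 · 0 · 0 · 0 · 0
2 · 0 · 2 · 0 · 3
3 · 2 · 1 · 0 · 1
[1] 2 · 0 · 1 · 0 · 2
1 · 0 · 0 · 0 · 0
2 · 0 · 2 · 0 · 3
3 · 2 · 1 · 0 · 2
[2] 2 · 0 · 1 · 0 · 2
1 · 0 · 0 · 0 · 0
2 · 0 · 2 · 0 · 3
3 · 2 · 1 · 0 · 3
[3] 2 · 0 · 1 · 0 · 2
1 · 0 · 0 · 0 · 1
2 · 0 · 2 · 1 · 0
3 · 2 · 1 · 1 · 1
[4] 2 · 0 · 1 · 0 · 2
1 · 0 · 0 · 0 · 1
2 · 0 · 2 · 1 · 0
3 · 2 · 1 · 1 · 2
[5] 2 · 0 · 1 · 0 · 2
1 · 0 · 0 · 0 · 1
2 · 0 · 2 · 1 · 0
3 · 2 · 1 · 1 · 3
[6] 2 · 0 · 1 · 0 · 2
1 · 0 · 0 · 0 · 1
2 · 0 · 2 · 1 · 1
3 · 2 · 1 · 2 · 0
[7] 2 · 0 · 1 · 0 · 2
1 · 0 · 0 · 0 · 1
2 · 0 · 2 · 1 · 1
3 · 2 · 1 · 2 · 1
[8] 2 · 0 · 1 · 0 · 2
1 · 0 · 0 · 0 · 1
2 · 0 · 2 · 1 · 1
3 · 2 · 1 · 2 · 2
[9] 2 · 0 · 1 · 0 · 2
1 · 0 · 0 · 0 · 1
2 · 0 · 2 · 1 · 1
3 · 2 · 1 · 2 · 3
[10] 2 · 0 · 1 · 0 · 2
1 · 0 · 0 · 0 · 1
2 · 0 · 2 · 1 · 2
3 · 2 · 1 · 3 · 0
[11] 2 · 0 · 1 · 0 · 2
1 · 0 · 0 · 0 · 1
2 · 0 · 2 · 1 · 2
3 · 2 · 1 · 3 · 1
[12] 2 · 0 · 1 · 0 · 2
1 · 0 · 0 · 0 · 1
2 · 0 · 2 · 1 · 2
3 · 2 · 1 · 3 · 2
[13] 2 · 0 · 1 · 0 · 2
1 · 0 · 0 · 0 · 1
2 · 0 · 2 · 1 · 2
3 · 2 · 1 · 3 · 3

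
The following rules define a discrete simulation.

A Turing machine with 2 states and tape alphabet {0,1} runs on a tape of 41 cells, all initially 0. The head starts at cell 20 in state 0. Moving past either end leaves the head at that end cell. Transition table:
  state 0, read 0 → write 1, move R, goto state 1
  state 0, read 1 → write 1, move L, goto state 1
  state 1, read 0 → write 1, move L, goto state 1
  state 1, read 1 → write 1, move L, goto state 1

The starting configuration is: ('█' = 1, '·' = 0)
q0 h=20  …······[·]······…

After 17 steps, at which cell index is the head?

t=0: q0 h=20  …······[·]······…
t=1: q1 h=21  …·····█[·]······…
t=2: q1 h=20  …······[█]█·····…
t=3: q1 h=19  …······[·]██····…
t=4: q1 h=18  …······[·]███···…
t=5: q1 h=17  …······[·]████··…
t=6: q1 h=16  …······[·]█████·…
t=7: q1 h=15  …······[·]██████…
t=8: q1 h=14  …······[·]██████…
t=9: q1 h=13  …······[·]██████…
t=10: q1 h=12  …······[·]██████…
t=11: q1 h=11  …······[·]██████…
t=12: q1 h=10  …······[·]██████…
t=13: q1 h= 9  …······[·]██████…
t=14: q1 h= 8  …······[·]██████…
t=15: q1 h= 7  …······[·]██████…
t=16: q1 h= 6  |······[·]██████…
t=17: q1 h= 5  |·····[·]██████…

5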